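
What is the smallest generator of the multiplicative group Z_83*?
g = 2. Powers: [2, 4, 8, 16, 32, 64, 45, 7, ...] generates all 82 non-zero residues.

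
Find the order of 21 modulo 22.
Powers of 21 mod 22: 21^1≡21, 21^2≡1. Order = 2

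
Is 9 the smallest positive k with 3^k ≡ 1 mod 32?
Powers of 3 mod 32: 3^1≡3, 3^2≡9, 3^3≡27, 3^4≡17, 3^5≡19, 3^6≡25, 3^7≡11, 3^8≡1. Already 3^8≡1, so the order is 8 < 9. No, the actual order is 8.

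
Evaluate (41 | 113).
(41/113) = 41^{56} mod 113 = 1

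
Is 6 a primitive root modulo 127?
ord_127(6) divides 126. For each prime q|126: 6^{63}≡126, 6^{42}≡107, 6^{18}≡64, none ≡ 1. So 6 has order 126 and is a primitive root mod 127.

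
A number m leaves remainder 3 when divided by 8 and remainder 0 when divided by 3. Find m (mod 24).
M = 8 × 3 = 24. M₁ = 3, y₁ ≡ 3 (mod 8). M₂ = 8, y₂ ≡ 2 (mod 3). m = 3×3×3 + 0×8×2 ≡ 3 (mod 24)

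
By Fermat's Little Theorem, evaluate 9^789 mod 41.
By Fermat: 9^{40} ≡ 1 (mod 41). 789 ≡ 29 (mod 40). So 9^{789} ≡ 9^{29} ≡ 9 (mod 41)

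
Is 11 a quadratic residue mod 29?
By Euler's criterion: 11^{14} ≡ 28 (mod 29). Since this equals -1 (≡ 28), 11 is not a QR.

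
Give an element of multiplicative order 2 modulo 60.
59 has order 2 mod 60 since 59^{2} ≡ 1 (mod 60) and no smaller power works.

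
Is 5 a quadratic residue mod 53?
By Euler's criterion: 5^{26} ≡ 52 mod 53. Since this equals -1 (≡ 52), 5 is not a QR.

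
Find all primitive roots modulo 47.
There are φ(46) = 22 primitive roots mod 47: {5, 10, 11, 13, 15, 19, 20, 22, 23, 26, 29, 30, 31, 33, 35, 38, 39, 40, 41, 43, 44, 45}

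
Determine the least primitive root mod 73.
g = 5. Powers: [5, 25, 52, 41, 59, 3, ...] generates all 72 non-zero residues.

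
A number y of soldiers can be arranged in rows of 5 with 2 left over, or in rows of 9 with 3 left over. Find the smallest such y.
M = 5 × 9 = 45. M₁ = 9, y₁ ≡ 4 mod 5. M₂ = 5, y₂ ≡ 2 mod 9. y = 2×9×4 + 3×5×2 ≡ 12 mod 45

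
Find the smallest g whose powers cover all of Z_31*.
g = 3. For each prime q|30: 3^{15}≡30, 3^{10}≡25, 3^{6}≡16, none ≡ 1, so ord_31(3) = 30 and 3 is a primitive root.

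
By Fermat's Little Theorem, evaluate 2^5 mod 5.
By Fermat: 2^{4} ≡ 1 (mod 5). So 2^{5} = 2^{4} · 2^{1} ≡ 2^{1} ≡ 2 (mod 5)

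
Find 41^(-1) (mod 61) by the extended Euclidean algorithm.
Extended GCD: 41(3) + 61(-2) = 1. So 41^(-1) ≡ 3 (mod 61). Verify: 41 × 3 = 123 ≡ 1 (mod 61)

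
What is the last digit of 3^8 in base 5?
Using Fermat: 3^{4} ≡ 1 (mod 5). 8 ≡ 0 (mod 4). So 3^{8} ≡ 3^{0} ≡ 1 (mod 5)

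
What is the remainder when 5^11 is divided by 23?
By repeated squaring mod 23: 5^{1}≡5, 5^{2}≡2, 5^{4}≡4, 5^{8}≡16. Then 5^{11} = 5^{8+2+1} ≡ 16 × 2 × 5 ≡ 22 mod 23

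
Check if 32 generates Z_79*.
32^{39} ≡ 1 (mod 79) and 39 < 78, so ord_79(32) = 39 ≠ 78 and 32 is not a primitive root.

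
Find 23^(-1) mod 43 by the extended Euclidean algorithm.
Extended GCD: 23(15) + 43(-8) = 1. So 23^(-1) ≡ 15 mod 43. Verify: 23 × 15 = 345 ≡ 1 mod 43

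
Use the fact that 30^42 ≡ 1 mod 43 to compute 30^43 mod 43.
By Fermat: 30^{42} ≡ 1 mod 43. So 30^{43} = 30^{42} · 30^{1} ≡ 30^{1} ≡ 30 mod 43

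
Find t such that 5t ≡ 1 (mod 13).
Since 13 is prime, by Fermat 5^(-1) ≡ 5^{11} ≡ 8 (mod 13). Verify: 5 × 8 = 40 ≡ 1 (mod 13)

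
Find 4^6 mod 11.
By repeated squaring mod 11: 4^{1}≡4, 4^{2}≡5, 4^{4}≡3. Then 4^{6} = 4^{4+2} ≡ 3 × 5 ≡ 4 mod 11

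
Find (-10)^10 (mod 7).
Using Fermat: (-10)^{6} ≡ 1 (mod 7). 10 ≡ 4 (mod 6). So (-10)^{10} ≡ (-10)^{4} ≡ 4 (mod 7)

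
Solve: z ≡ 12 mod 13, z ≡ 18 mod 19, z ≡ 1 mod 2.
M = 13 × 19 × 2 = 494. M₁ = 38, y₁ ≡ 12 mod 13. M₂ = 26, y₂ ≡ 11 mod 19. M₃ = 247, y₃ ≡ 1 mod 2. z = 12×38×12 + 18×26×11 + 1×247×1 ≡ 493 mod 494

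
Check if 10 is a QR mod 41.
By Euler's criterion: 10^{20} ≡ 1 mod 41. Since this equals 1, 10 is a QR.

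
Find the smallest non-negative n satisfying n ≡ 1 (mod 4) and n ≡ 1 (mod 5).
M = 4 × 5 = 20. M₁ = 5, y₁ ≡ 1 (mod 4). M₂ = 4, y₂ ≡ 4 (mod 5). n = 1×5×1 + 1×4×4 ≡ 1 (mod 20)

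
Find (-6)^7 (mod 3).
By repeated squaring (mod 3): (-6)^{1}≡0, (-6)^{2}≡0, (-6)^{4}≡0. Then (-6)^{7} = (-6)^{4+2+1} ≡ 0 × 0 × 0 ≡ 0 (mod 3)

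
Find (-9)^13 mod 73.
By repeated squaring mod 73: (-9)^{1}≡64, (-9)^{2}≡8, (-9)^{4}≡64, (-9)^{8}≡8. Then (-9)^{13} = (-9)^{8+4+1} ≡ 8 × 64 × 64 ≡ 64 mod 73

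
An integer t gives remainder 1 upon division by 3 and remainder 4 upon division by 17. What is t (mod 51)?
M = 3 × 17 = 51. M₁ = 17, y₁ ≡ 2 (mod 3). M₂ = 3, y₂ ≡ 6 (mod 17). t = 1×17×2 + 4×3×6 ≡ 4 (mod 51)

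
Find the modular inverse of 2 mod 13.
Since 13 is prime, by Fermat 2^(-1) ≡ 2^{11} ≡ 7 mod 13. Verify: 2 × 7 = 14 ≡ 1 mod 13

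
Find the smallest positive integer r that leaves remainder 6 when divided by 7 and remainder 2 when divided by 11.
M = 7 × 11 = 77. M₁ = 11, y₁ ≡ 2 mod 7. M₂ = 7, y₂ ≡ 8 mod 11. r = 6×11×2 + 2×7×8 ≡ 13 mod 77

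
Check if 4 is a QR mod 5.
By Euler's criterion: 4^{2} ≡ 1 mod 5. Since this equals 1, 4 is a QR.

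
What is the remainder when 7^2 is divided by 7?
7^{2} = 49 ≡ 0 mod 7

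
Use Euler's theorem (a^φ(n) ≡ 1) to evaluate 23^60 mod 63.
By Euler: 23^{36} ≡ 1 mod 63 since gcd(23, 63) = 1. 60 = 1×36 + 24. So 23^{60} ≡ 23^{24} ≡ 1 mod 63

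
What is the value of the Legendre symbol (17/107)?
(17/107) = 17^{53} mod 107 = -1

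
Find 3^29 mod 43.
By repeated squaring mod 43: 3^{1}≡3, 3^{2}≡9, 3^{4}≡38, 3^{8}≡25, 3^{16}≡23. Then 3^{29} = 3^{16+8+4+1} ≡ 23 × 25 × 38 × 3 ≡ 18 mod 43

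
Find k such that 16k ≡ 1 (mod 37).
Since 37 is prime, by Fermat 16^(-1) ≡ 16^{35} ≡ 7 (mod 37). Verify: 16 × 7 = 112 ≡ 1 (mod 37)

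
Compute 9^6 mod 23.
By repeated squaring (mod 23): 9^{1}≡9, 9^{2}≡12, 9^{4}≡6. Then 9^{6} = 9^{4+2} ≡ 6 × 12 ≡ 3 (mod 23)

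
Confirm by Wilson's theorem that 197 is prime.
(196)! mod 197 = 196. Since this equals -1 mod 197, Wilson confirms 197 is prime.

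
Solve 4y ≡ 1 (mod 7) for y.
Since 7 is prime, by Fermat 4^(-1) ≡ 4^{5} ≡ 2 (mod 7). Verify: 4 × 2 = 8 ≡ 1 (mod 7)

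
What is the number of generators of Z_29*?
Number of primitive roots mod 29 = φ(p-1) = φ(28) = 12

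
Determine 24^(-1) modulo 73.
Since 73 is prime, by Fermat 24^(-1) ≡ 24^{71} ≡ 70 (mod 73). Verify: 24 × 70 = 1680 ≡ 1 (mod 73)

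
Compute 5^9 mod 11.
By repeated squaring (mod 11): 5^{1}≡5, 5^{2}≡3, 5^{4}≡9, 5^{8}≡4. Then 5^{9} = 5^{8+1} ≡ 4 × 5 ≡ 9 (mod 11)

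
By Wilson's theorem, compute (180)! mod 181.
By Wilson's theorem, (180)! ≡ -1 ≡ 180 mod 181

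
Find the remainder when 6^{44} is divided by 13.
By Fermat: 6^{12} ≡ 1 mod 13. 44 = 3×12 + 8. So 6^{44} ≡ 6^{8} ≡ 3 mod 13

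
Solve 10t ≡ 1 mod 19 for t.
Since 19 is prime, by Fermat 10^(-1) ≡ 10^{17} ≡ 2 mod 19. Verify: 10 × 2 = 20 ≡ 1 mod 19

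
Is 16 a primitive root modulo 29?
16^{7} ≡ 1 mod 29 and 7 < 28, so ord_29(16) = 7 ≠ 28 and 16 is not a primitive root.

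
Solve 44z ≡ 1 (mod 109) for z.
Since 109 is prime, by Fermat 44^(-1) ≡ 44^{107} ≡ 57 (mod 109). Verify: 44 × 57 = 2508 ≡ 1 (mod 109)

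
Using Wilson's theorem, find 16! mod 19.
(18)! = (16)! × (17) × (18) ≡ -1 (mod 19). So (16)! ≡ -1 × [(18)(17)]^(-1) ≡ 9 (mod 19)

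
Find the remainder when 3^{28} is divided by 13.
By Fermat: 3^{12} ≡ 1 (mod 13). 28 = 2×12 + 4. So 3^{28} ≡ 3^{4} ≡ 3 (mod 13)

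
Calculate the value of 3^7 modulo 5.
Using Fermat: 3^{4} ≡ 1 mod 5. 7 ≡ 3 mod 4. So 3^{7} ≡ 3^{3} ≡ 2 mod 5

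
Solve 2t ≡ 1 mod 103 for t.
Since 103 is prime, by Fermat 2^(-1) ≡ 2^{101} ≡ 52 mod 103. Verify: 2 × 52 = 104 ≡ 1 mod 103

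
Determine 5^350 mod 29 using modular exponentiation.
Using Fermat: 5^{28} ≡ 1 mod 29. 350 ≡ 14 mod 28. So 5^{350} ≡ 5^{14} ≡ 1 mod 29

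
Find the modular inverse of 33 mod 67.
Since 67 is prime, by Fermat 33^(-1) ≡ 33^{65} ≡ 65 (mod 67). Verify: 33 × 65 = 2145 ≡ 1 (mod 67)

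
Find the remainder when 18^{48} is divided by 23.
By Fermat: 18^{22} ≡ 1 (mod 23). 48 = 2×22 + 4. So 18^{48} ≡ 18^{4} ≡ 4 (mod 23)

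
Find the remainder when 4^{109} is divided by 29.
By Fermat: 4^{28} ≡ 1 mod 29. 109 = 3×28 + 25. So 4^{109} ≡ 4^{25} ≡ 5 mod 29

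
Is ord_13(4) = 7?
Powers of 4 mod 13: 4^1≡4, 4^2≡3, 4^3≡12, 4^4≡9, 4^5≡10, 4^6≡1. Already 4^6≡1, so the order is 6 < 7. No, the actual order is 6.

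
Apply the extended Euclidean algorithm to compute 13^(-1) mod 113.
Extended GCD: 13(-26) + 113(3) = 1. So 13^(-1) ≡ -26 ≡ 87 (mod 113). Verify: 13 × 87 = 1131 ≡ 1 (mod 113)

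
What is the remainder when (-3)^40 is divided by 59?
By repeated squaring (mod 59): (-3)^{1}≡56, (-3)^{2}≡9, (-3)^{4}≡22, (-3)^{8}≡12, (-3)^{16}≡26, (-3)^{32}≡27. Then (-3)^{40} = (-3)^{32+8} ≡ 27 × 12 ≡ 29 (mod 59)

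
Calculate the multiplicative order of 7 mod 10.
Powers of 7 mod 10: 7^1≡7, 7^2≡9, 7^3≡3, 7^4≡1. Order = 4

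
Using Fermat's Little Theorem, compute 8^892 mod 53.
By Fermat: 8^{52} ≡ 1 mod 53. 892 ≡ 8 mod 52. So 8^{892} ≡ 8^{8} ≡ 13 mod 53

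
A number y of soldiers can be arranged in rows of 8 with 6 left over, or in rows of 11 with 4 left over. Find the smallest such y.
M = 8 × 11 = 88. M₁ = 11, y₁ ≡ 3 mod 8. M₂ = 8, y₂ ≡ 7 mod 11. y = 6×11×3 + 4×8×7 ≡ 70 mod 88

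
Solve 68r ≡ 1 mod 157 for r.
Since 157 is prime, by Fermat 68^(-1) ≡ 68^{155} ≡ 127 mod 157. Verify: 68 × 127 = 8636 ≡ 1 mod 157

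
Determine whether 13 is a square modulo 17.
By Euler's criterion: 13^{8} ≡ 1 mod 17. Since this equals 1, 13 is a QR.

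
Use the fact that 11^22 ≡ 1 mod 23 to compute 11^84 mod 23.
By Fermat: 11^{22} ≡ 1 mod 23. 84 = 3×22 + 18. So 11^{84} ≡ 11^{18} ≡ 16 mod 23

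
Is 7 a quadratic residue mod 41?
By Euler's criterion: 7^{20} ≡ 40 mod 41. Since this equals -1 (≡ 40), 7 is not a QR.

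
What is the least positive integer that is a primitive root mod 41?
g = 6. Powers: [6, 36, 11, 25, 27, 39, 29, 10, ...] generates all 40 non-zero residues.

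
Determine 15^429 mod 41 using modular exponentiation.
Using Fermat: 15^{40} ≡ 1 (mod 41). 429 ≡ 29 (mod 40). So 15^{429} ≡ 15^{29} ≡ 17 (mod 41)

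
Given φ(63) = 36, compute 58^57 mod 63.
By Euler: 58^{36} ≡ 1 (mod 63) since gcd(58, 63) = 1. 57 = 1×36 + 21. So 58^{57} ≡ 58^{21} ≡ 1 (mod 63)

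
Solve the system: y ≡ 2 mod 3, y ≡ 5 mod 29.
M = 3 × 29 = 87. M₁ = 29, y₁ ≡ 2 mod 3. M₂ = 3, y₂ ≡ 10 mod 29. y = 2×29×2 + 5×3×10 ≡ 5 mod 87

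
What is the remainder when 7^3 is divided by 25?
7^{3} = 343 ≡ 18 (mod 25)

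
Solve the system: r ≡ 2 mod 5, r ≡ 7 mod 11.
M = 5 × 11 = 55. M₁ = 11, y₁ ≡ 1 mod 5. M₂ = 5, y₂ ≡ 9 mod 11. r = 2×11×1 + 7×5×9 ≡ 7 mod 55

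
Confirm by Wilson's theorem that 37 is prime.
(36)! mod 37 = 36. Since this equals -1 mod 37, Wilson confirms 37 is prime.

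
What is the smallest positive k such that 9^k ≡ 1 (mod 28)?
Powers of 9 mod 28: 9^1≡9, 9^2≡25, 9^3≡1. ord_28(9) = 3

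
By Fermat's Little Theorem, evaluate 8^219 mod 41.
By Fermat: 8^{40} ≡ 1 mod 41. 219 ≡ 19 mod 40. So 8^{219} ≡ 8^{19} ≡ 36 mod 41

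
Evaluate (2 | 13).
(2/13) = 2^{6} mod 13 = -1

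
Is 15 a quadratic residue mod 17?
By Euler's criterion: 15^{8} ≡ 1 (mod 17). Since this equals 1, 15 is a QR.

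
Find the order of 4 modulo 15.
Powers of 4 mod 15: 4^1≡4, 4^2≡1. Order = 2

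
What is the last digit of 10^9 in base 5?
By repeated squaring mod 5: 10^{1}≡0, 10^{2}≡0, 10^{4}≡0, 10^{8}≡0. Then 10^{9} = 10^{8+1} ≡ 0 × 0 ≡ 0 mod 5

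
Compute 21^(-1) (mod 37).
Since 37 is prime, by Fermat 21^(-1) ≡ 21^{35} ≡ 30 (mod 37). Verify: 21 × 30 = 630 ≡ 1 (mod 37)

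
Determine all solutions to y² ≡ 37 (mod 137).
The square roots of 37 mod 137 are 41 and 96. Verify: 41² = 1681 ≡ 37 (mod 137)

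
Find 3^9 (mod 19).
By repeated squaring (mod 19): 3^{1}≡3, 3^{2}≡9, 3^{4}≡5, 3^{8}≡6. Then 3^{9} = 3^{8+1} ≡ 6 × 3 ≡ 18 (mod 19)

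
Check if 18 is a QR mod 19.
By Euler's criterion: 18^{9} ≡ 18 (mod 19). Since this equals -1 (≡ 18), 18 is not a QR.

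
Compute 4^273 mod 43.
Using Fermat: 4^{42} ≡ 1 (mod 43). 273 ≡ 21 (mod 42). So 4^{273} ≡ 4^{21} ≡ 1 (mod 43)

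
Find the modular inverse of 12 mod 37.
Since 37 is prime, by Fermat 12^(-1) ≡ 12^{35} ≡ 34 mod 37. Verify: 12 × 34 = 408 ≡ 1 mod 37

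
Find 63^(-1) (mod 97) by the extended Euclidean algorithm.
Extended GCD: 63(-20) + 97(13) = 1. So 63^(-1) ≡ -20 ≡ 77 (mod 97). Verify: 63 × 77 = 4851 ≡ 1 (mod 97)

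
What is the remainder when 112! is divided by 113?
By Wilson's theorem, (112)! ≡ -1 ≡ 112 (mod 113)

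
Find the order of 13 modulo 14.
Powers of 13 mod 14: 13^1≡13, 13^2≡1. Order = 2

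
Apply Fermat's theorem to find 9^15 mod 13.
By Fermat: 9^{12} ≡ 1 mod 13. So 9^{15} = 9^{12} · 9^{3} ≡ 9^{3} ≡ 1 mod 13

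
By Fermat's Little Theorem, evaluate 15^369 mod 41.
By Fermat: 15^{40} ≡ 1 mod 41. 369 ≡ 9 mod 40. So 15^{369} ≡ 15^{9} ≡ 24 mod 41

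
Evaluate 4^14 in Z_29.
By repeated squaring (mod 29): 4^{1}≡4, 4^{2}≡16, 4^{4}≡24, 4^{8}≡25. Then 4^{14} = 4^{8+4+2} ≡ 25 × 24 × 16 ≡ 1 (mod 29)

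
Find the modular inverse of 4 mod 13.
Since 13 is prime, by Fermat 4^(-1) ≡ 4^{11} ≡ 10 mod 13. Verify: 4 × 10 = 40 ≡ 1 mod 13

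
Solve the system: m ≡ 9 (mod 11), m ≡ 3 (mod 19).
M = 11 × 19 = 209. M₁ = 19, y₁ ≡ 7 (mod 11). M₂ = 11, y₂ ≡ 7 (mod 19). m = 9×19×7 + 3×11×7 ≡ 174 (mod 209)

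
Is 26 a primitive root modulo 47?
ord_47(26) divides 46. For each prime q|46: 26^{23}≡46, 26^{2}≡18, none ≡ 1. So 26 has order 46 and is a primitive root mod 47.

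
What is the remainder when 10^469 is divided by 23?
Using Fermat: 10^{22} ≡ 1 (mod 23). 469 ≡ 7 (mod 22). So 10^{469} ≡ 10^{7} ≡ 14 (mod 23)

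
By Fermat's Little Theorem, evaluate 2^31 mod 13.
By Fermat: 2^{12} ≡ 1 (mod 13). 31 = 2×12 + 7. So 2^{31} ≡ 2^{7} ≡ 11 (mod 13)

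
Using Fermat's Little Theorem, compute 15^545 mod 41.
By Fermat: 15^{40} ≡ 1 mod 41. 545 ≡ 25 mod 40. So 15^{545} ≡ 15^{25} ≡ 27 mod 41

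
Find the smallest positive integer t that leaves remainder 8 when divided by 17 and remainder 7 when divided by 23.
M = 17 × 23 = 391. M₁ = 23, y₁ ≡ 3 (mod 17). M₂ = 17, y₂ ≡ 19 (mod 23). t = 8×23×3 + 7×17×19 ≡ 76 (mod 391)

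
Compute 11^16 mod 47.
By repeated squaring mod 47: 11^{1}≡11, 11^{2}≡27, 11^{4}≡24, 11^{8}≡12, 11^{16}≡3. So 11^{16} ≡ 3 mod 47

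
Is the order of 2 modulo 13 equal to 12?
Powers of 2 mod 13: 2^1≡2, 2^2≡4, 2^3≡8, 2^4≡3, 2^5≡6, 2^6≡12, 2^7≡11, 2^8≡9, 2^9≡5, 2^10≡10, 2^11≡7, 2^12≡1. First k with 2^k≡1 is k=12. Yes, ord_13(2) = 12.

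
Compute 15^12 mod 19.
By repeated squaring (mod 19): 15^{1}≡15, 15^{2}≡16, 15^{4}≡9, 15^{8}≡5. Then 15^{12} = 15^{8+4} ≡ 5 × 9 ≡ 7 (mod 19)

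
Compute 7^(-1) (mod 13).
Since 13 is prime, by Fermat 7^(-1) ≡ 7^{11} ≡ 2 (mod 13). Verify: 7 × 2 = 14 ≡ 1 (mod 13)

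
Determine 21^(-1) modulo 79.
Since 79 is prime, by Fermat 21^(-1) ≡ 21^{77} ≡ 64 (mod 79). Verify: 21 × 64 = 1344 ≡ 1 (mod 79)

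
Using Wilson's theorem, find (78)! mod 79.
By Wilson's theorem, (78)! ≡ -1 ≡ 78 mod 79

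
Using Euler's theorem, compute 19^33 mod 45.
By Euler: 19^{24} ≡ 1 (mod 45) since gcd(19, 45) = 1. 33 = 1×24 + 9. So 19^{33} ≡ 19^{9} ≡ 19 (mod 45)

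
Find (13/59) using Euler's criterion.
(13/59) = 13^{29} mod 59 = -1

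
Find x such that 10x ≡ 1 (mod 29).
Since 29 is prime, by Fermat 10^(-1) ≡ 10^{27} ≡ 3 (mod 29). Verify: 10 × 3 = 30 ≡ 1 (mod 29)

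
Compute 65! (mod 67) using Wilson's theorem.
(66)! = (65)! × (66) ≡ -1 (mod 67). So (65)! ≡ -1 × (66)^(-1) ≡ (-1)×(-1) = 1 (mod 67)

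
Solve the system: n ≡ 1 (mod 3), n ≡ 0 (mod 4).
M = 3 × 4 = 12. M₁ = 4, y₁ ≡ 1 (mod 3). M₂ = 3, y₂ ≡ 3 (mod 4). n = 1×4×1 + 0×3×3 ≡ 4 (mod 12)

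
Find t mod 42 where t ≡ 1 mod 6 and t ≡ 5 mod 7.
M = 6 × 7 = 42. M₁ = 7, y₁ ≡ 1 mod 6. M₂ = 6, y₂ ≡ 6 mod 7. t = 1×7×1 + 5×6×6 ≡ 19 mod 42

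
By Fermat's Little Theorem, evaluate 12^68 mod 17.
By Fermat: 12^{16} ≡ 1 (mod 17). 68 = 4×16 + 4. So 12^{68} ≡ 12^{4} ≡ 13 (mod 17)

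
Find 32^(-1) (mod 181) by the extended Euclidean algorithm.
Extended GCD: 32(17) + 181(-3) = 1. So 32^(-1) ≡ 17 (mod 181). Verify: 32 × 17 = 544 ≡ 1 (mod 181)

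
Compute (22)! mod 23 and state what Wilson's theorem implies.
(22)! mod 23 = 22. Since this equals -1 (mod 23), Wilson confirms 23 is prime.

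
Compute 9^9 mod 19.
By repeated squaring mod 19: 9^{1}≡9, 9^{2}≡5, 9^{4}≡6, 9^{8}≡17. Then 9^{9} = 9^{8+1} ≡ 17 × 9 ≡ 1 mod 19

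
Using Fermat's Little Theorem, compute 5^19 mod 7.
By Fermat: 5^{6} ≡ 1 (mod 7). 19 = 3×6 + 1. So 5^{19} ≡ 5^{1} ≡ 5 (mod 7)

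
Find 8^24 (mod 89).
By repeated squaring (mod 89): 8^{1}≡8, 8^{2}≡64, 8^{4}≡2, 8^{8}≡4, 8^{16}≡16. Then 8^{24} = 8^{16+8} ≡ 16 × 4 ≡ 64 (mod 89)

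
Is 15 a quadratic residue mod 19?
By Euler's criterion: 15^{9} ≡ 18 mod 19. Since this equals -1 (≡ 18), 15 is not a QR.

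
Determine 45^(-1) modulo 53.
Since 53 is prime, by Fermat 45^(-1) ≡ 45^{51} ≡ 33 mod 53. Verify: 45 × 33 = 1485 ≡ 1 mod 53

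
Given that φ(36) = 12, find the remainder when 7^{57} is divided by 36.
By Euler: 7^{12} ≡ 1 mod 36 since gcd(7, 36) = 1. 57 = 4×12 + 9. So 7^{57} ≡ 7^{9} ≡ 19 mod 36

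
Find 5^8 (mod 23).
By repeated squaring (mod 23): 5^{1}≡5, 5^{2}≡2, 5^{4}≡4, 5^{8}≡16. So 5^{8} ≡ 16 (mod 23)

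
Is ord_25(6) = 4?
Powers of 6 mod 25: 6^1≡6, 6^2≡11, 6^3≡16, 6^4≡21, 6^5≡1. 6^4≡21≢1, so ord ≠ 4. No, the actual order is 5.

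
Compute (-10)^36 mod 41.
By repeated squaring mod 41: (-10)^{1}≡31, (-10)^{2}≡18, (-10)^{4}≡37, (-10)^{8}≡16, (-10)^{16}≡10, (-10)^{32}≡18. Then (-10)^{36} = (-10)^{32+4} ≡ 18 × 37 ≡ 10 mod 41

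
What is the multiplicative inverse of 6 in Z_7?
Since 7 is prime, by Fermat 6^(-1) ≡ 6^{5} ≡ 6 (mod 7). Verify: 6 × 6 = 36 ≡ 1 (mod 7)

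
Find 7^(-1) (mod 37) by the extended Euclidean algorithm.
Extended GCD: 7(16) + 37(-3) = 1. So 7^(-1) ≡ 16 (mod 37). Verify: 7 × 16 = 112 ≡ 1 (mod 37)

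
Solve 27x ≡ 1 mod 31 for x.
Since 31 is prime, by Fermat 27^(-1) ≡ 27^{29} ≡ 23 mod 31. Verify: 27 × 23 = 621 ≡ 1 mod 31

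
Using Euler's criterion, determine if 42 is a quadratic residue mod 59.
By Euler's criterion: 42^{29} ≡ 58 (mod 59). Since this equals -1 (≡ 58), 42 is not a QR.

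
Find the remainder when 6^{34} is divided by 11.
By Fermat: 6^{10} ≡ 1 mod 11. 34 = 3×10 + 4. So 6^{34} ≡ 6^{4} ≡ 9 mod 11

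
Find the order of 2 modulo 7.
Powers of 2 mod 7: 2^1≡2, 2^2≡4, 2^3≡1. So the order of 2 is 3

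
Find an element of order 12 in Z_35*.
17 has order 12 mod 35 since 17^{12} ≡ 1 (mod 35) and no smaller power works.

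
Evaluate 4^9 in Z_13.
By repeated squaring (mod 13): 4^{1}≡4, 4^{2}≡3, 4^{4}≡9, 4^{8}≡3. Then 4^{9} = 4^{8+1} ≡ 3 × 4 ≡ 12 (mod 13)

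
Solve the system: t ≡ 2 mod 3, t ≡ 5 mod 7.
M = 3 × 7 = 21. M₁ = 7, y₁ ≡ 1 mod 3. M₂ = 3, y₂ ≡ 5 mod 7. t = 2×7×1 + 5×3×5 ≡ 5 mod 21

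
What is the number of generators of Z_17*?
A prime p has φ(p-1) primitive roots; here φ(16) = 8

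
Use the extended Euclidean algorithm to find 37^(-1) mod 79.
Extended GCD: 37(-32) + 79(15) = 1. So 37^(-1) ≡ -32 ≡ 47 mod 79. Verify: 37 × 47 = 1739 ≡ 1 mod 79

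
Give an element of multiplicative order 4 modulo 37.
6 has order 4 mod 37 since 6^{4} ≡ 1 (mod 37) and no smaller power works.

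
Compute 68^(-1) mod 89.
Since 89 is prime, by Fermat 68^(-1) ≡ 68^{87} ≡ 72 mod 89. Verify: 68 × 72 = 4896 ≡ 1 mod 89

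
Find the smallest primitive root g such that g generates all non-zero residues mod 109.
g = 6. For each prime q|108: 6^{54}≡108, 6^{36}≡63, none ≡ 1, so ord_109(6) = 108 and 6 is a primitive root.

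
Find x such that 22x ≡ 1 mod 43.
Since 43 is prime, by Fermat 22^(-1) ≡ 22^{41} ≡ 2 mod 43. Verify: 22 × 2 = 44 ≡ 1 mod 43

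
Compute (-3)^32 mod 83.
By repeated squaring (mod 83): (-3)^{1}≡80, (-3)^{2}≡9, (-3)^{4}≡81, (-3)^{8}≡4, (-3)^{16}≡16, (-3)^{32}≡7. So (-3)^{32} ≡ 7 (mod 83)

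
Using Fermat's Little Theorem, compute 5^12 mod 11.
By Fermat: 5^{10} ≡ 1 mod 11. So 5^{12} = 5^{10} · 5^{2} ≡ 5^{2} ≡ 3 mod 11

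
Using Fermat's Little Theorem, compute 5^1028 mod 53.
By Fermat: 5^{52} ≡ 1 (mod 53). 1028 ≡ 40 (mod 52). So 5^{1028} ≡ 5^{40} ≡ 44 (mod 53)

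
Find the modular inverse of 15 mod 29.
Since 29 is prime, by Fermat 15^(-1) ≡ 15^{27} ≡ 2 (mod 29). Verify: 15 × 2 = 30 ≡ 1 (mod 29)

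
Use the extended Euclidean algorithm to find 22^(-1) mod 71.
Extended GCD: 22(-29) + 71(9) = 1. So 22^(-1) ≡ -29 ≡ 42 (mod 71). Verify: 22 × 42 = 924 ≡ 1 (mod 71)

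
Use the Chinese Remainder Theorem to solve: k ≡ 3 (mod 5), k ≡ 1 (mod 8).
M = 5 × 8 = 40. M₁ = 8, y₁ ≡ 2 (mod 5). M₂ = 5, y₂ ≡ 5 (mod 8). k = 3×8×2 + 1×5×5 ≡ 33 (mod 40)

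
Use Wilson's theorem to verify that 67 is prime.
(66)! mod 67 = 66. Since this equals -1 (mod 67), Wilson confirms 67 is prime.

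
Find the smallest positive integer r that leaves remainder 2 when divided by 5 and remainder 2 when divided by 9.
M = 5 × 9 = 45. M₁ = 9, y₁ ≡ 4 (mod 5). M₂ = 5, y₂ ≡ 2 (mod 9). r = 2×9×4 + 2×5×2 ≡ 2 (mod 45)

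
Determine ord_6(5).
Powers of 5 mod 6: 5^1≡5, 5^2≡1. So the order of 5 is 2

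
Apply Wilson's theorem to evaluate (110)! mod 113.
(112)! = (110)! × (111) × (112) ≡ -1 mod 113. So (110)! ≡ -1 × [(112)(111)]^(-1) ≡ 56 mod 113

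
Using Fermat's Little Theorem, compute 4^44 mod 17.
By Fermat: 4^{16} ≡ 1 (mod 17). 44 = 2×16 + 12. So 4^{44} ≡ 4^{12} ≡ 1 (mod 17)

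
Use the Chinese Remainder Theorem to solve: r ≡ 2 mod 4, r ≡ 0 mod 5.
M = 4 × 5 = 20. M₁ = 5, y₁ ≡ 1 mod 4. M₂ = 4, y₂ ≡ 4 mod 5. r = 2×5×1 + 0×4×4 ≡ 10 mod 20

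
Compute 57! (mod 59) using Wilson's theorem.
(58)! = (57)! × (58) ≡ -1 (mod 59). So (57)! ≡ -1 × (58)^(-1) ≡ (-1)×(-1) = 1 (mod 59)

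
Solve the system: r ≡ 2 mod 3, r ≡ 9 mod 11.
M = 3 × 11 = 33. M₁ = 11, y₁ ≡ 2 mod 3. M₂ = 3, y₂ ≡ 4 mod 11. r = 2×11×2 + 9×3×4 ≡ 20 mod 33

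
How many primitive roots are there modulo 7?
There are φ(7-1) = φ(6) = 2 primitive roots modulo 7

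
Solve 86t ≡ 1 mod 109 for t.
Since 109 is prime, by Fermat 86^(-1) ≡ 86^{107} ≡ 90 mod 109. Verify: 86 × 90 = 7740 ≡ 1 mod 109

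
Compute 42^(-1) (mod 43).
Since 43 is prime, by Fermat 42^(-1) ≡ 42^{41} ≡ 42 (mod 43). Verify: 42 × 42 = 1764 ≡ 1 (mod 43)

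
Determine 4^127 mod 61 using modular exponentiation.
Using Fermat: 4^{60} ≡ 1 (mod 61). 127 ≡ 7 (mod 60). So 4^{127} ≡ 4^{7} ≡ 36 (mod 61)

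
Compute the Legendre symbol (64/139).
(64/139) = 64^{69} mod 139 = 1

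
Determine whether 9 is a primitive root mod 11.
9^{5} ≡ 1 mod 11 and 5 < 10, so ord_11(9) = 5 ≠ 10 and 9 is not a primitive root.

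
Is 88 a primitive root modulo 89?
88^{2} ≡ 1 (mod 89) and 2 < 88, so ord_89(88) = 2 ≠ 88 and 88 is not a primitive root.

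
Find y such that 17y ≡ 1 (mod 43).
Since 43 is prime, by Fermat 17^(-1) ≡ 17^{41} ≡ 38 (mod 43). Verify: 17 × 38 = 646 ≡ 1 (mod 43)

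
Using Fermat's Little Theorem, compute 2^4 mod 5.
By Fermat's Little Theorem, 2^{4} ≡ 1 (mod 5) since 5 is prime and gcd(2, 5) = 1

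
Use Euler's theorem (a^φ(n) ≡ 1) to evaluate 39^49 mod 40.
By Euler: 39^{16} ≡ 1 (mod 40) since gcd(39, 40) = 1. 49 = 3×16 + 1. So 39^{49} ≡ 39^{1} ≡ 39 (mod 40)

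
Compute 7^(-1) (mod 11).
Since 11 is prime, by Fermat 7^(-1) ≡ 7^{9} ≡ 8 (mod 11). Verify: 7 × 8 = 56 ≡ 1 (mod 11)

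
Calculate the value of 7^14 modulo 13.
Using Fermat: 7^{12} ≡ 1 (mod 13). 14 ≡ 2 (mod 12). So 7^{14} ≡ 7^{2} ≡ 10 (mod 13)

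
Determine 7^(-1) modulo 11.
Since 11 is prime, by Fermat 7^(-1) ≡ 7^{9} ≡ 8 (mod 11). Verify: 7 × 8 = 56 ≡ 1 (mod 11)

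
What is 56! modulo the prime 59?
(58)! = (56)! × (57) × (58) ≡ -1 (mod 59). So (56)! ≡ -1 × [(58)(57)]^(-1) ≡ 29 (mod 59)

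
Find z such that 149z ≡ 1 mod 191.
Since 191 is prime, by Fermat 149^(-1) ≡ 149^{189} ≡ 50 mod 191. Verify: 149 × 50 = 7450 ≡ 1 mod 191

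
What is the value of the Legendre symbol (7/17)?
(7/17) = 7^{8} mod 17 = -1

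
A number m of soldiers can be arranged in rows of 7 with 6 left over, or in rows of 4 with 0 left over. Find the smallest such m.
M = 7 × 4 = 28. M₁ = 4, y₁ ≡ 2 (mod 7). M₂ = 7, y₂ ≡ 3 (mod 4). m = 6×4×2 + 0×7×3 ≡ 20 (mod 28)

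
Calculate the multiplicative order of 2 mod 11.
Powers of 2 mod 11: 2^1≡2, 2^2≡4, 2^3≡8, 2^4≡5, 2^5≡10, 2^6≡9, 2^7≡7, 2^8≡3, 2^9≡6, 2^10≡1. Order = 10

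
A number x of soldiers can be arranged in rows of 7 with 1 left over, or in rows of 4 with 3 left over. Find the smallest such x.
M = 7 × 4 = 28. M₁ = 4, y₁ ≡ 2 mod 7. M₂ = 7, y₂ ≡ 3 mod 4. x = 1×4×2 + 3×7×3 ≡ 15 mod 28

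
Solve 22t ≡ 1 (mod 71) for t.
Since 71 is prime, by Fermat 22^(-1) ≡ 22^{69} ≡ 42 (mod 71). Verify: 22 × 42 = 924 ≡ 1 (mod 71)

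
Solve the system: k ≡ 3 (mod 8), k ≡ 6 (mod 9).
M = 8 × 9 = 72. M₁ = 9, y₁ ≡ 1 (mod 8). M₂ = 8, y₂ ≡ 8 (mod 9). k = 3×9×1 + 6×8×8 ≡ 51 (mod 72)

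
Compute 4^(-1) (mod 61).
Since 61 is prime, by Fermat 4^(-1) ≡ 4^{59} ≡ 46 (mod 61). Verify: 4 × 46 = 184 ≡ 1 (mod 61)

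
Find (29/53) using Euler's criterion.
(29/53) = 29^{26} mod 53 = 1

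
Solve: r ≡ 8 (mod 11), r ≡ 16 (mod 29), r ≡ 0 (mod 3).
M = 11 × 29 × 3 = 957. M₁ = 87, y₁ ≡ 10 (mod 11). M₂ = 33, y₂ ≡ 22 (mod 29). M₃ = 319, y₃ ≡ 1 (mod 3). r = 8×87×10 + 16×33×22 + 0×319×1 ≡ 393 (mod 957)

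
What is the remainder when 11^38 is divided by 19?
Using Fermat: 11^{18} ≡ 1 mod 19. 38 ≡ 2 mod 18. So 11^{38} ≡ 11^{2} ≡ 7 mod 19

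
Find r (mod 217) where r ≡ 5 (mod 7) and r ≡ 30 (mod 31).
M = 7 × 31 = 217. M₁ = 31, y₁ ≡ 5 (mod 7). M₂ = 7, y₂ ≡ 9 (mod 31). r = 5×31×5 + 30×7×9 ≡ 61 (mod 217)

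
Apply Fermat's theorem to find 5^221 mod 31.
By Fermat: 5^{30} ≡ 1 mod 31. 221 ≡ 11 mod 30. So 5^{221} ≡ 5^{11} ≡ 25 mod 31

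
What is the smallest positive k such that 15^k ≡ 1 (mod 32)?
Powers of 15 mod 32: 15^1≡15, 15^2≡1. So the order of 15 is 2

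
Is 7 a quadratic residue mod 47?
By Euler's criterion: 7^{23} ≡ 1 (mod 47). Since this equals 1, 7 is a QR.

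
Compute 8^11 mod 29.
By repeated squaring mod 29: 8^{1}≡8, 8^{2}≡6, 8^{4}≡7, 8^{8}≡20. Then 8^{11} = 8^{8+2+1} ≡ 20 × 6 × 8 ≡ 3 mod 29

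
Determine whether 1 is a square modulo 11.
By Euler's criterion: 1^{5} ≡ 1 mod 11. Since this equals 1, 1 is a QR.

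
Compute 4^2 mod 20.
4^{2} = 16 ≡ 16 mod 20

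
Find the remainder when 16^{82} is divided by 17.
By Fermat: 16^{16} ≡ 1 (mod 17). 82 = 5×16 + 2. So 16^{82} ≡ 16^{2} ≡ 1 (mod 17)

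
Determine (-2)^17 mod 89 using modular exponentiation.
By repeated squaring (mod 89): (-2)^{1}≡87, (-2)^{2}≡4, (-2)^{4}≡16, (-2)^{8}≡78, (-2)^{16}≡32. Then (-2)^{17} = (-2)^{16+1} ≡ 32 × 87 ≡ 25 (mod 89)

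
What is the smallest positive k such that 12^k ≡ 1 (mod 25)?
Powers of 12 mod 25: 12^1≡12, 12^2≡19, 12^3≡3, 12^4≡11, 12^5≡7, 12^6≡9, 12^7≡8, 12^8≡21, 12^9≡2, 12^10≡24, 12^11≡13, 12^12≡6, 12^13≡22, 12^14≡14, 12^15≡18, 12^16≡16, 12^17≡17, 12^18≡4, 12^19≡23, 12^20≡1. So the order of 12 is 20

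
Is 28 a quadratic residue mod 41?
By Euler's criterion: 28^{20} ≡ 40 (mod 41). Since this equals -1 (≡ 40), 28 is not a QR.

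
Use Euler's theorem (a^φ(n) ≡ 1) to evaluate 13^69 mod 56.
By Euler: 13^{24} ≡ 1 mod 56 since gcd(13, 56) = 1. 69 = 2×24 + 21. So 13^{69} ≡ 13^{21} ≡ 13 mod 56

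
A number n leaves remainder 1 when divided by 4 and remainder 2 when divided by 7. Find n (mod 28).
M = 4 × 7 = 28. M₁ = 7, y₁ ≡ 3 (mod 4). M₂ = 4, y₂ ≡ 2 (mod 7). n = 1×7×3 + 2×4×2 ≡ 9 (mod 28)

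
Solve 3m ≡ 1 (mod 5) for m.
Since 5 is prime, by Fermat 3^(-1) ≡ 3^{3} ≡ 2 (mod 5). Verify: 3 × 2 = 6 ≡ 1 (mod 5)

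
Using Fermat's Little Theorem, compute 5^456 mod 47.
By Fermat: 5^{46} ≡ 1 mod 47. 456 ≡ 42 mod 46. So 5^{456} ≡ 5^{42} ≡ 37 mod 47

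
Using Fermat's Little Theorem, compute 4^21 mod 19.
By Fermat: 4^{18} ≡ 1 mod 19. So 4^{21} = 4^{18} · 4^{3} ≡ 4^{3} ≡ 7 mod 19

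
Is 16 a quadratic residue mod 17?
By Euler's criterion: 16^{8} ≡ 1 (mod 17). Since this equals 1, 16 is a QR.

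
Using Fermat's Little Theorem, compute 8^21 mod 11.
By Fermat: 8^{10} ≡ 1 (mod 11). 21 = 2×10 + 1. So 8^{21} ≡ 8^{1} ≡ 8 (mod 11)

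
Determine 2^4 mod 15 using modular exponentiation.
2^{4} = 16 ≡ 1 mod 15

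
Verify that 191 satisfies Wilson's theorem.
(190)! mod 191 = 190. Since this equals -1 mod 191, Wilson confirms 191 is prime.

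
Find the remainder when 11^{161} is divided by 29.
By Fermat: 11^{28} ≡ 1 mod 29. 161 = 5×28 + 21. So 11^{161} ≡ 11^{21} ≡ 17 mod 29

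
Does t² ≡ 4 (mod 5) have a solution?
By Euler's criterion: 4^{2} ≡ 1 (mod 5). Since this equals 1, 4 is a QR.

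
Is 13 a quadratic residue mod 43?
By Euler's criterion: 13^{21} ≡ 1 mod 43. Since this equals 1, 13 is a QR.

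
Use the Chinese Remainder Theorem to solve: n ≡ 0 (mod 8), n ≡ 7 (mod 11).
M = 8 × 11 = 88. M₁ = 11, y₁ ≡ 3 (mod 8). M₂ = 8, y₂ ≡ 7 (mod 11). n = 0×11×3 + 7×8×7 ≡ 40 (mod 88)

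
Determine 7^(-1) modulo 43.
Since 43 is prime, by Fermat 7^(-1) ≡ 7^{41} ≡ 37 (mod 43). Verify: 7 × 37 = 259 ≡ 1 (mod 43)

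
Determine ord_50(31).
Powers of 31 mod 50: 31^1≡31, 31^2≡11, 31^3≡41, 31^4≡21, 31^5≡1. So the order of 31 is 5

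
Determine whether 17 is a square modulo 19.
By Euler's criterion: 17^{9} ≡ 1 (mod 19). Since this equals 1, 17 is a QR.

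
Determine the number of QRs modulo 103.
For prime 103, there are (p-1)/2 = (103-1)/2 = 51 quadratic residues (excluding 0).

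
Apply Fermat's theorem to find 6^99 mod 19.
By Fermat: 6^{18} ≡ 1 mod 19. 99 = 5×18 + 9. So 6^{99} ≡ 6^{9} ≡ 1 mod 19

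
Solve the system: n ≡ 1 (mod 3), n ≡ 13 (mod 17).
M = 3 × 17 = 51. M₁ = 17, y₁ ≡ 2 (mod 3). M₂ = 3, y₂ ≡ 6 (mod 17). n = 1×17×2 + 13×3×6 ≡ 13 (mod 51)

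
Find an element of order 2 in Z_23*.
22 has order 2 mod 23 since 22^{2} ≡ 1 (mod 23) and no smaller power works.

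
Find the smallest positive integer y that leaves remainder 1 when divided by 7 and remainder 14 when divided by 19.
M = 7 × 19 = 133. M₁ = 19, y₁ ≡ 3 mod 7. M₂ = 7, y₂ ≡ 11 mod 19. y = 1×19×3 + 14×7×11 ≡ 71 mod 133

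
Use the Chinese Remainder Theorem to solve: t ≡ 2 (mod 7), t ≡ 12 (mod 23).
M = 7 × 23 = 161. M₁ = 23, y₁ ≡ 4 (mod 7). M₂ = 7, y₂ ≡ 10 (mod 23). t = 2×23×4 + 12×7×10 ≡ 58 (mod 161)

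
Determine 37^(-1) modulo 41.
Since 41 is prime, by Fermat 37^(-1) ≡ 37^{39} ≡ 10 (mod 41). Verify: 37 × 10 = 370 ≡ 1 (mod 41)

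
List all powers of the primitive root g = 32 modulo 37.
32^1, 32^2, ..., 32^{36} mod 37: [32, 25, 23, 33, 20, 11, 19, 16, 31, 30, 35, 10, 24, 28, 8, 34, 15, 36, 5, 12, 14, 4, 17, 26, 18, 21, 6, 7, 2, 27, 13, 9, 29, 3, 22, 1]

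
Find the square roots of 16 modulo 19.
The square roots of 16 mod 19 are 4 and 15. Verify: 4² = 16 ≡ 16 (mod 19)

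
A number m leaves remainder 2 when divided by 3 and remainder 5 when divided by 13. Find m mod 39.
M = 3 × 13 = 39. M₁ = 13, y₁ ≡ 1 mod 3. M₂ = 3, y₂ ≡ 9 mod 13. m = 2×13×1 + 5×3×9 ≡ 5 mod 39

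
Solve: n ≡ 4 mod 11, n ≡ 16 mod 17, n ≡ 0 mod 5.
M = 11 × 17 × 5 = 935. M₁ = 85, y₁ ≡ 7 mod 11. M₂ = 55, y₂ ≡ 13 mod 17. M₃ = 187, y₃ ≡ 3 mod 5. n = 4×85×7 + 16×55×13 + 0×187×3 ≡ 730 mod 935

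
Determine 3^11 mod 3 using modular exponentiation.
By repeated squaring mod 3: 3^{1}≡0, 3^{2}≡0, 3^{4}≡0, 3^{8}≡0. Then 3^{11} = 3^{8+2+1} ≡ 0 × 0 × 0 ≡ 0 mod 3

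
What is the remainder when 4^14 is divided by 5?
Using Fermat: 4^{4} ≡ 1 (mod 5). 14 ≡ 2 (mod 4). So 4^{14} ≡ 4^{2} ≡ 1 (mod 5)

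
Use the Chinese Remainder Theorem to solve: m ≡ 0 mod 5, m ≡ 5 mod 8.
M = 5 × 8 = 40. M₁ = 8, y₁ ≡ 2 mod 5. M₂ = 5, y₂ ≡ 5 mod 8. m = 0×8×2 + 5×5×5 ≡ 5 mod 40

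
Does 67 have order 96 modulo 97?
67^{32} ≡ 1 (mod 97) and 32 < 96, so ord_97(67) = 32 ≠ 96 and 67 is not a primitive root.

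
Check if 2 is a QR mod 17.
By Euler's criterion: 2^{8} ≡ 1 (mod 17). Since this equals 1, 2 is a QR.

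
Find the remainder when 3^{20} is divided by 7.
By Fermat: 3^{6} ≡ 1 mod 7. 20 = 3×6 + 2. So 3^{20} ≡ 3^{2} ≡ 2 mod 7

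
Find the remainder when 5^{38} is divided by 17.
By Fermat: 5^{16} ≡ 1 (mod 17). 38 = 2×16 + 6. So 5^{38} ≡ 5^{6} ≡ 2 (mod 17)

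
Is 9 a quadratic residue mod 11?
By Euler's criterion: 9^{5} ≡ 1 mod 11. Since this equals 1, 9 is a QR.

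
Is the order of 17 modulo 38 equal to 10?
Powers of 17 mod 38: 17^1≡17, 17^2≡23, 17^3≡11, 17^4≡35, 17^5≡25, 17^6≡7, 17^7≡5, 17^8≡9, 17^9≡1. Already 17^9≡1, so the order is 9 < 10. No, the actual order is 9.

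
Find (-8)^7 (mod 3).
Using Fermat: (-8)^{2} ≡ 1 (mod 3). 7 ≡ 1 (mod 2). So (-8)^{7} ≡ (-8)^{1} ≡ 1 (mod 3)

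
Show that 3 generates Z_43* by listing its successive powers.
3^1, 3^2, ..., 3^{42} mod 43: [3, 9, 27, 38, 28, 41, 37, 25, 32, 10, 30, 4, 12, 36, 22, 23, 26, 35, 19, 14, 42, 40, 34, 16, 5, 15, 2, 6, 18, 11, 33, 13, 39, 31, 7, 21, 20, 17, 8, 24, 29, 1]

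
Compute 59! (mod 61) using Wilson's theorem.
(60)! = (59)! × (60) ≡ -1 (mod 61). So (59)! ≡ -1 × (60)^(-1) ≡ (-1)×(-1) = 1 (mod 61)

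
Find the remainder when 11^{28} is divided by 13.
By Fermat: 11^{12} ≡ 1 (mod 13). 28 = 2×12 + 4. So 11^{28} ≡ 11^{4} ≡ 3 (mod 13)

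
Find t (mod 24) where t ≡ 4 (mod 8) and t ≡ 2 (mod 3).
M = 8 × 3 = 24. M₁ = 3, y₁ ≡ 3 (mod 8). M₂ = 8, y₂ ≡ 2 (mod 3). t = 4×3×3 + 2×8×2 ≡ 20 (mod 24)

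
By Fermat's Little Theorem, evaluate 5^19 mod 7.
By Fermat: 5^{6} ≡ 1 mod 7. 19 = 3×6 + 1. So 5^{19} ≡ 5^{1} ≡ 5 mod 7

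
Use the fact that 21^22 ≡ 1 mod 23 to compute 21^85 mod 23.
By Fermat: 21^{22} ≡ 1 mod 23. 85 = 3×22 + 19. So 21^{85} ≡ 21^{19} ≡ 20 mod 23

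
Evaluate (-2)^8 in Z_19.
By repeated squaring mod 19: (-2)^{1}≡17, (-2)^{2}≡4, (-2)^{4}≡16, (-2)^{8}≡9. So (-2)^{8} ≡ 9 mod 19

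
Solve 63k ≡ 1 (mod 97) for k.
Since 97 is prime, by Fermat 63^(-1) ≡ 63^{95} ≡ 77 (mod 97). Verify: 63 × 77 = 4851 ≡ 1 (mod 97)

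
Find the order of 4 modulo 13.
Powers of 4 mod 13: 4^1≡4, 4^2≡3, 4^3≡12, 4^4≡9, 4^5≡10, 4^6≡1. So the order of 4 is 6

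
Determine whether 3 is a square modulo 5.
By Euler's criterion: 3^{2} ≡ 4 (mod 5). Since this equals -1 (≡ 4), 3 is not a QR.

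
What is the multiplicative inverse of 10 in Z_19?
Since 19 is prime, by Fermat 10^(-1) ≡ 10^{17} ≡ 2 (mod 19). Verify: 10 × 2 = 20 ≡ 1 (mod 19)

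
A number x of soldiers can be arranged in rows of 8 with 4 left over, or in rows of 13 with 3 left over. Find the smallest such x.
M = 8 × 13 = 104. M₁ = 13, y₁ ≡ 5 (mod 8). M₂ = 8, y₂ ≡ 5 (mod 13). x = 4×13×5 + 3×8×5 ≡ 68 (mod 104)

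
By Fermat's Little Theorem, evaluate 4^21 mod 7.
By Fermat: 4^{6} ≡ 1 mod 7. 21 = 3×6 + 3. So 4^{21} ≡ 4^{3} ≡ 1 mod 7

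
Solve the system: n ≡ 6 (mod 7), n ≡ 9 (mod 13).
M = 7 × 13 = 91. M₁ = 13, y₁ ≡ 6 (mod 7). M₂ = 7, y₂ ≡ 2 (mod 13). n = 6×13×6 + 9×7×2 ≡ 48 (mod 91)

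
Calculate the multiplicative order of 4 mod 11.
Powers of 4 mod 11: 4^1≡4, 4^2≡5, 4^3≡9, 4^4≡3, 4^5≡1. Order = 5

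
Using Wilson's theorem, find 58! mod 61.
(60)! = (58)! × (59) × (60) ≡ -1 mod 61. So (58)! ≡ -1 × [(60)(59)]^(-1) ≡ 30 mod 61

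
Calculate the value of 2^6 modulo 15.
By repeated squaring mod 15: 2^{1}≡2, 2^{2}≡4, 2^{4}≡1. Then 2^{6} = 2^{4+2} ≡ 1 × 4 ≡ 4 mod 15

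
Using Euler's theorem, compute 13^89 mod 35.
By Euler: 13^{24} ≡ 1 mod 35 since gcd(13, 35) = 1. 89 = 3×24 + 17. So 13^{89} ≡ 13^{17} ≡ 13 mod 35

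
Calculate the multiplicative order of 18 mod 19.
Powers of 18 mod 19: 18^1≡18, 18^2≡1. ord_19(18) = 2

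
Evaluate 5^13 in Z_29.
By repeated squaring (mod 29): 5^{1}≡5, 5^{2}≡25, 5^{4}≡16, 5^{8}≡24. Then 5^{13} = 5^{8+4+1} ≡ 24 × 16 × 5 ≡ 6 (mod 29)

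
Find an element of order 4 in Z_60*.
23 has order 4 mod 60 since 23^{4} ≡ 1 mod 60 and no smaller power works.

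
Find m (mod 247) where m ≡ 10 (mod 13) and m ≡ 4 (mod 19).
M = 13 × 19 = 247. M₁ = 19, y₁ ≡ 11 (mod 13). M₂ = 13, y₂ ≡ 3 (mod 19). m = 10×19×11 + 4×13×3 ≡ 23 (mod 247)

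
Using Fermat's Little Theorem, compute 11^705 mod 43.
By Fermat: 11^{42} ≡ 1 (mod 43). 705 ≡ 33 (mod 42). So 11^{705} ≡ 11^{33} ≡ 16 (mod 43)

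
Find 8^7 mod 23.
By repeated squaring mod 23: 8^{1}≡8, 8^{2}≡18, 8^{4}≡2. Then 8^{7} = 8^{4+2+1} ≡ 2 × 18 × 8 ≡ 12 mod 23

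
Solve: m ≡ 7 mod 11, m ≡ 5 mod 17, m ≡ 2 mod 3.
M = 11 × 17 × 3 = 561. M₁ = 51, y₁ ≡ 8 mod 11. M₂ = 33, y₂ ≡ 16 mod 17. M₃ = 187, y₃ ≡ 1 mod 3. m = 7×51×8 + 5×33×16 + 2×187×1 ≡ 260 mod 561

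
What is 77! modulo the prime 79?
(78)! = (77)! × (78) ≡ -1 mod 79. So (77)! ≡ -1 × (78)^(-1) ≡ (-1)×(-1) = 1 mod 79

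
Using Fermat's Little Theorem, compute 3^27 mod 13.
By Fermat: 3^{12} ≡ 1 (mod 13). 27 = 2×12 + 3. So 3^{27} ≡ 3^{3} ≡ 1 (mod 13)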